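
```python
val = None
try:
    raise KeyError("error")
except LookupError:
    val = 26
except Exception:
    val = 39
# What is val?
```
26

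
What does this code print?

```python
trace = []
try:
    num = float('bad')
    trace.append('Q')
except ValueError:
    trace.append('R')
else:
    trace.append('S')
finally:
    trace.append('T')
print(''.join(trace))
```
RT

Exception: except runs, else skipped, finally runs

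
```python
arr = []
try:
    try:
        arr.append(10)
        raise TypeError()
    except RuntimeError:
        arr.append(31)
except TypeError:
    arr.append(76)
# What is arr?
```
[10, 76]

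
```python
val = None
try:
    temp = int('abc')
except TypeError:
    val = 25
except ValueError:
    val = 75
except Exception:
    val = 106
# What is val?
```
75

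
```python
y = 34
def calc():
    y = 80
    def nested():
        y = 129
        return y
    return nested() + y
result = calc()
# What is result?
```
209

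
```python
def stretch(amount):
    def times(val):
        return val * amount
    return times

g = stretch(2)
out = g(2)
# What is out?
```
4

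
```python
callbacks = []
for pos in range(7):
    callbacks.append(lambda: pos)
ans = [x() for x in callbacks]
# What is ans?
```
[6, 6, 6, 6, 6, 6, 6]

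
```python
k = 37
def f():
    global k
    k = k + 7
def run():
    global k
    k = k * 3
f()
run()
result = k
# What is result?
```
132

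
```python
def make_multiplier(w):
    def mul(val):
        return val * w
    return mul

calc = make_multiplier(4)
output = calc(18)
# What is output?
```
72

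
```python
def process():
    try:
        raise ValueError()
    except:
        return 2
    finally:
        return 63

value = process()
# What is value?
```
63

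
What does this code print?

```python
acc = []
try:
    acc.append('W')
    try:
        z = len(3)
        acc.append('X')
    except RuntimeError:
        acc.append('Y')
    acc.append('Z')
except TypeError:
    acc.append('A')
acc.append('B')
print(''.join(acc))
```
WAB

Inner handler doesn't match, propagates to outer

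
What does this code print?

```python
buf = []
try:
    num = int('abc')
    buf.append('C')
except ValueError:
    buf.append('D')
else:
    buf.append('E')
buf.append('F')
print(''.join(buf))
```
DF

else block skipped when exception is caught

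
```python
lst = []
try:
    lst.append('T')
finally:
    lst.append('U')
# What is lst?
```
['T', 'U']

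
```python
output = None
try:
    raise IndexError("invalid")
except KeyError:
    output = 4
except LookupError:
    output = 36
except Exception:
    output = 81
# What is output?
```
36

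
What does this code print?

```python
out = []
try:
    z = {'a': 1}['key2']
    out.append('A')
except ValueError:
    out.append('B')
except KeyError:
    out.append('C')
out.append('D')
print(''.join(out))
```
CD

KeyError is caught by its specific handler, not ValueError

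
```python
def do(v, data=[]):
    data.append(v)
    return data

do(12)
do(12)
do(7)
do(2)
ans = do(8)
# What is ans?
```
[12, 12, 7, 2, 8]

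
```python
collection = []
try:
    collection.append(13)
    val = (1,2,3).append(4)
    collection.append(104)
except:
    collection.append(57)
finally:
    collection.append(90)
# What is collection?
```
[13, 57, 90]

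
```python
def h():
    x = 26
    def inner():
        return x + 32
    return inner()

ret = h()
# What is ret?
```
58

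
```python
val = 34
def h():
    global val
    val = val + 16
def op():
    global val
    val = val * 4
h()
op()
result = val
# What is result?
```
200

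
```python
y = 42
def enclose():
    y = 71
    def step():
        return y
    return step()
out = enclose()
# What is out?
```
71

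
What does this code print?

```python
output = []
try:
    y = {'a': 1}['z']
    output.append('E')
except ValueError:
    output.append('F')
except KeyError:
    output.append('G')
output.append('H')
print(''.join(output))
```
GH

KeyError is caught by its specific handler, not ValueError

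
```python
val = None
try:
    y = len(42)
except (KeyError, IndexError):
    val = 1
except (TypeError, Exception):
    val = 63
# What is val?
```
63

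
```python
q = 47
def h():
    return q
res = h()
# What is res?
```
47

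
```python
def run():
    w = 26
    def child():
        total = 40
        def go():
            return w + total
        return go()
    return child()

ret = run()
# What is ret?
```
66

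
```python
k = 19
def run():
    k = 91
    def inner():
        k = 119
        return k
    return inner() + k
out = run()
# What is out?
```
210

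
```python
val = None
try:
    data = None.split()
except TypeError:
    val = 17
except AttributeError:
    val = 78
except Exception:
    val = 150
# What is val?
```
78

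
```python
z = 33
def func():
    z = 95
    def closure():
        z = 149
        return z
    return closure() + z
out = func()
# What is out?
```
244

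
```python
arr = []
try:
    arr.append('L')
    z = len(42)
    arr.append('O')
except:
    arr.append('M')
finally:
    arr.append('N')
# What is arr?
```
['L', 'M', 'N']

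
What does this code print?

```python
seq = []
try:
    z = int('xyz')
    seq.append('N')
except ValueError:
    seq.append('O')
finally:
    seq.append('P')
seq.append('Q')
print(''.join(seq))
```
OPQ

finally always runs, even after exception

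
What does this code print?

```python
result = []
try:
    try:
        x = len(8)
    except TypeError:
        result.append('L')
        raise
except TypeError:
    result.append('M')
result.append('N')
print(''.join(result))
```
LMN

raise without argument re-raises current exception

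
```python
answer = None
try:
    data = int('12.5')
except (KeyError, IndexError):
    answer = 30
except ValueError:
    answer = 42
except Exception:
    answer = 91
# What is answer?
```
42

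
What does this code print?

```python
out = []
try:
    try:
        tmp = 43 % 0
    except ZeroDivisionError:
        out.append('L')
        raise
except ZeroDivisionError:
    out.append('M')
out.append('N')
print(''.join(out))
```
LMN

raise without argument re-raises current exception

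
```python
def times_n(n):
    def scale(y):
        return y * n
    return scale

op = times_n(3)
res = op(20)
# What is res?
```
60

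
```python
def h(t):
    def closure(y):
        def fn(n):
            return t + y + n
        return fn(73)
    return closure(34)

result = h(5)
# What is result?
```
112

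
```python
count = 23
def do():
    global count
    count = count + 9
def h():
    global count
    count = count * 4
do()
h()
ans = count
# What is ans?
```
128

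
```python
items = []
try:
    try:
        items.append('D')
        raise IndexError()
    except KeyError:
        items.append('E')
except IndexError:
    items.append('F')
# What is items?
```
['D', 'F']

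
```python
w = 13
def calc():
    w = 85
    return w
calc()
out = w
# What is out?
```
13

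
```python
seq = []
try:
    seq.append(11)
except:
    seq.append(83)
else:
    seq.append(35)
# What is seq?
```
[11, 35]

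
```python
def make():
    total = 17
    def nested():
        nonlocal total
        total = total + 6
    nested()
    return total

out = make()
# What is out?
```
23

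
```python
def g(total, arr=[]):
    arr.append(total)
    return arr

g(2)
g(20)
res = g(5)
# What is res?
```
[2, 20, 5]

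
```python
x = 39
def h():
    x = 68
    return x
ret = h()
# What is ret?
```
68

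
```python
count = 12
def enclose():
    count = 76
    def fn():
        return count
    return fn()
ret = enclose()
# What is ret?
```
76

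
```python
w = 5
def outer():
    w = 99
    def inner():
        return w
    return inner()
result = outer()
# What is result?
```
99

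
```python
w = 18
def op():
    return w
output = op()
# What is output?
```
18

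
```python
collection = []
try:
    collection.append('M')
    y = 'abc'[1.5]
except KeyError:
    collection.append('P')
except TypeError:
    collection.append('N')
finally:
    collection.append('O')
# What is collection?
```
['M', 'N', 'O']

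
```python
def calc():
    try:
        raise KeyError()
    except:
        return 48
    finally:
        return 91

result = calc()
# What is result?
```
91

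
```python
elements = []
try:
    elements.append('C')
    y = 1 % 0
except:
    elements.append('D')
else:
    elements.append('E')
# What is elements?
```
['C', 'D']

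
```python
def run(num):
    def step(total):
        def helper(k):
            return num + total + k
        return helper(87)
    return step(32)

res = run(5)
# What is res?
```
124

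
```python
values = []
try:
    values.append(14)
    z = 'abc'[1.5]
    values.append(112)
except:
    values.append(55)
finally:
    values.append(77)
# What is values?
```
[14, 55, 77]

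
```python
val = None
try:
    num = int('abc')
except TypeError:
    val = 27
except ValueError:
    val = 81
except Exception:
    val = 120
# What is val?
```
81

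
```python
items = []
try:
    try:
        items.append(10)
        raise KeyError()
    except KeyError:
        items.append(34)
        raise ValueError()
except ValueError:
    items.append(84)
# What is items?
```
[10, 34, 84]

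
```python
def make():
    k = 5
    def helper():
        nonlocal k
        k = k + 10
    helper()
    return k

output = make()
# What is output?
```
15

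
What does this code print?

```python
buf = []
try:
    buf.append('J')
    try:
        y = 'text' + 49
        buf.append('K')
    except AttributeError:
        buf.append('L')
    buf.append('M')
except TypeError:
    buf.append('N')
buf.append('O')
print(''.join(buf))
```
JNO

Inner handler doesn't match, propagates to outer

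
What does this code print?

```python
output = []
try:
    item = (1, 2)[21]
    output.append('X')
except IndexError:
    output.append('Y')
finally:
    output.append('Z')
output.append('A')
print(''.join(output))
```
YZA

finally always runs, even after exception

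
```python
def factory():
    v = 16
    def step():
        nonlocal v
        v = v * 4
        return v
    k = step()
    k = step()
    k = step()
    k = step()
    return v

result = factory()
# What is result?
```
4096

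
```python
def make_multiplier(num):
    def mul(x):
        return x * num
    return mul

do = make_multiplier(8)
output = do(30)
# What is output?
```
240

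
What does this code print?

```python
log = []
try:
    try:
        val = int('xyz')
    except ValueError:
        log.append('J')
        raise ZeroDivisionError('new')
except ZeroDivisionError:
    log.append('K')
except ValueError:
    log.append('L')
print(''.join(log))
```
JK

New ZeroDivisionError raised, caught by outer ZeroDivisionError handler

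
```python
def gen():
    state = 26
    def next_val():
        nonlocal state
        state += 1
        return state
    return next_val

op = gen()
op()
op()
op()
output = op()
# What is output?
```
30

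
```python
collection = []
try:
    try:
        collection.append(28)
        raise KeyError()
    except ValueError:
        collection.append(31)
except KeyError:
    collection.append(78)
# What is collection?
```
[28, 78]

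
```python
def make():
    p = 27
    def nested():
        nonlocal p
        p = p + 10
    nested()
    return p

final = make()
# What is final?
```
37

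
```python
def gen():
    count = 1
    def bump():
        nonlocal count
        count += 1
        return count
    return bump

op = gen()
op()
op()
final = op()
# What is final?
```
4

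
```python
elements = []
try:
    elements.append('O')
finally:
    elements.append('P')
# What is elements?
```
['O', 'P']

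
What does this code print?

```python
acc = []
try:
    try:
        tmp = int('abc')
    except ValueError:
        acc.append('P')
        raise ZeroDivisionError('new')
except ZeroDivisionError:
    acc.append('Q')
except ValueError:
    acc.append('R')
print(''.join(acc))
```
PQ

New ZeroDivisionError raised, caught by outer ZeroDivisionError handler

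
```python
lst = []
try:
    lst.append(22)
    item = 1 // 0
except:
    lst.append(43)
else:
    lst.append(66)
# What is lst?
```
[22, 43]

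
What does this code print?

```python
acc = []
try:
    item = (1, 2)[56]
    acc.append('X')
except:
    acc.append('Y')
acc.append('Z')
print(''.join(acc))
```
YZ

Exception raised in try, caught by bare except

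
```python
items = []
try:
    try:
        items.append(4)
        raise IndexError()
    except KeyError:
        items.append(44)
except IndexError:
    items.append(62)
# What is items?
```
[4, 62]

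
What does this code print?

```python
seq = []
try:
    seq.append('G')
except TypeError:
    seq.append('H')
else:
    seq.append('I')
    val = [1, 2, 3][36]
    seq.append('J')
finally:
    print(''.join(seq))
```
GI

Try succeeds, else appends 'I', IndexError in else is uncaught, finally prints before exception propagates ('J' never appended)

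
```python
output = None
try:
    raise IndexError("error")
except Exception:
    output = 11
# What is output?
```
11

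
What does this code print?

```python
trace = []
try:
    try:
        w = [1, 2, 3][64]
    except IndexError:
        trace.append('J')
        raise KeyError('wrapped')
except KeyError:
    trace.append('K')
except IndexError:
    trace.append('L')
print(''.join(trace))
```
JK

New KeyError raised, caught by outer KeyError handler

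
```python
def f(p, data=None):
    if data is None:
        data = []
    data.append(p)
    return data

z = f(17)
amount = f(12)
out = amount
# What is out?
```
[12]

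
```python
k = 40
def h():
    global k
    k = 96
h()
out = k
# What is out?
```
96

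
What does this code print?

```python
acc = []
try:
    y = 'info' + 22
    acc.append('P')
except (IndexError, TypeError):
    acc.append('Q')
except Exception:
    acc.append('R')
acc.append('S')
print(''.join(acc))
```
QS

TypeError matches tuple containing it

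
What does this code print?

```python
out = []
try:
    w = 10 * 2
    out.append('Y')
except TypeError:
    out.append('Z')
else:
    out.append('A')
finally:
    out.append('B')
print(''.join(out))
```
YAB

else runs before finally when no exception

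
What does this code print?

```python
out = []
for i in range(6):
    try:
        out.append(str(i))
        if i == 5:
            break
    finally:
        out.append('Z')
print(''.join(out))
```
0Z1Z2Z3Z4Z5Z

finally runs even when breaking out of loop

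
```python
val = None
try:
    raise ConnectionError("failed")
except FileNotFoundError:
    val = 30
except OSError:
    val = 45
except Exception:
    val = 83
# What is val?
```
45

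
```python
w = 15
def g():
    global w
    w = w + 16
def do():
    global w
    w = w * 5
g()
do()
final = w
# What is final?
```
155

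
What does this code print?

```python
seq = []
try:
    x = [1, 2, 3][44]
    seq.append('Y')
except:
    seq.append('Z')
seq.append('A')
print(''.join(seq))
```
ZA

Exception raised in try, caught by bare except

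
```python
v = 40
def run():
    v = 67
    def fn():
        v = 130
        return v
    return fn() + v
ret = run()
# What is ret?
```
197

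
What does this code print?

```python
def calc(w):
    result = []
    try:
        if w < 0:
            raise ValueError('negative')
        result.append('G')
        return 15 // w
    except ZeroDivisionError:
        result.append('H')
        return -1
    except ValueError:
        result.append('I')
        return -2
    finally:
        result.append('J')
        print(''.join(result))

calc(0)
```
GHJ

w=0 causes ZeroDivisionError, caught, finally prints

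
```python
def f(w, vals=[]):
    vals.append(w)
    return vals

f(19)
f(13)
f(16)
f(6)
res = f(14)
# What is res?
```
[19, 13, 16, 6, 14]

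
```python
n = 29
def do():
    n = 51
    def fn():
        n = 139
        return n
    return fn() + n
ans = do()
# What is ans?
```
190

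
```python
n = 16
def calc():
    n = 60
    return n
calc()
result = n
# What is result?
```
16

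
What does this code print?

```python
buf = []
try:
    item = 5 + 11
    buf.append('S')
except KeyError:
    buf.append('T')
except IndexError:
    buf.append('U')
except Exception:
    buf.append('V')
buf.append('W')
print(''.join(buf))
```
SW

No exception, try block completes normally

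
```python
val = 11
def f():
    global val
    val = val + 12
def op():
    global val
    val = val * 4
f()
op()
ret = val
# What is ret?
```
92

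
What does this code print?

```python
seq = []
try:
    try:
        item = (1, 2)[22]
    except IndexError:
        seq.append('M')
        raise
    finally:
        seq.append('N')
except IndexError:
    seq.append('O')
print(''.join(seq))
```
MNO

finally runs before re-raised exception propagates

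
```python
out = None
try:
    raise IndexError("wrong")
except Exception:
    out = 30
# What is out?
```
30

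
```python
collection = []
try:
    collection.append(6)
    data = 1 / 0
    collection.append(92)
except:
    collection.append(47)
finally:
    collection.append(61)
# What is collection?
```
[6, 47, 61]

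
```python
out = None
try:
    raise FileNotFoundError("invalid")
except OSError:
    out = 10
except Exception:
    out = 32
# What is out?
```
10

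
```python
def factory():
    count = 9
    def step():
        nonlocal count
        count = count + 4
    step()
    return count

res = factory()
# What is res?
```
13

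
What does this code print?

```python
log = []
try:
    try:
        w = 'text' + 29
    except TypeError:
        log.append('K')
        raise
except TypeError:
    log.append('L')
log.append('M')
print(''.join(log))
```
KLM

raise without argument re-raises current exception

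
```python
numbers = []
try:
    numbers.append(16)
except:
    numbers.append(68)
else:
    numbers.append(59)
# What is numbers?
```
[16, 59]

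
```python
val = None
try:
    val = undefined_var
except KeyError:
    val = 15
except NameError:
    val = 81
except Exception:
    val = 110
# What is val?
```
81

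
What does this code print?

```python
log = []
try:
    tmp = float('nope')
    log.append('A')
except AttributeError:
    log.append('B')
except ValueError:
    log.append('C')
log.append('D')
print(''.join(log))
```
CD

ValueError is caught by its specific handler, not AttributeError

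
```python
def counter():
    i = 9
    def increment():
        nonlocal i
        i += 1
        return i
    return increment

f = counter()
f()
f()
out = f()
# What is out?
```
12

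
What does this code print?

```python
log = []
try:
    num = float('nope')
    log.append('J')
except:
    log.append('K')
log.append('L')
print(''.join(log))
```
KL

Exception raised in try, caught by bare except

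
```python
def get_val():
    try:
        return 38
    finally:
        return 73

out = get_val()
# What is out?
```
73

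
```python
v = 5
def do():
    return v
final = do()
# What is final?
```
5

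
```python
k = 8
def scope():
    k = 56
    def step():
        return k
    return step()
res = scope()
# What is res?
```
56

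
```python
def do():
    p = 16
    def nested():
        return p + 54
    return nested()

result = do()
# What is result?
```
70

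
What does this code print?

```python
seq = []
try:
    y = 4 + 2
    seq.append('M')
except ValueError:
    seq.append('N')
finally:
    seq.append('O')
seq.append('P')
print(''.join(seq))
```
MOP

finally runs after normal execution too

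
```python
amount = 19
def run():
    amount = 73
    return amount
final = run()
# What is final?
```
73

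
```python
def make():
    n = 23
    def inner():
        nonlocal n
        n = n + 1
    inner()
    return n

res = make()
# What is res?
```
24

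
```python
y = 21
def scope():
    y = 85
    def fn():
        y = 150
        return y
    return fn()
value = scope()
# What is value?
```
150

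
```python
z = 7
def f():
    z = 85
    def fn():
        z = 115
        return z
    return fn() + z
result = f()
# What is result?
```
200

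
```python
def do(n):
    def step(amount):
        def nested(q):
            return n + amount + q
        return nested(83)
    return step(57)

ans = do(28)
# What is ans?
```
168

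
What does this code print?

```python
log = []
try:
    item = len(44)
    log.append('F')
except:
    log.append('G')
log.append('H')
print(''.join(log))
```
GH

Exception raised in try, caught by bare except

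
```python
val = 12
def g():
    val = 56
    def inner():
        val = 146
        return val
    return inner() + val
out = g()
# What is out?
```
202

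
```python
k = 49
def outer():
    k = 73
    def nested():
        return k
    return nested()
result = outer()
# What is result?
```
73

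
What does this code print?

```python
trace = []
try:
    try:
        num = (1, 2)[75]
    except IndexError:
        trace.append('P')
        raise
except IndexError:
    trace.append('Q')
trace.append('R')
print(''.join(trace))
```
PQR

raise without argument re-raises current exception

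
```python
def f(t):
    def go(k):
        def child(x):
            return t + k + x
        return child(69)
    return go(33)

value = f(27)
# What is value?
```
129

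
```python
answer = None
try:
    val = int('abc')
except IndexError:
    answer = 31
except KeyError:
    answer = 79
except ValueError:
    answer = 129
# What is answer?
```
129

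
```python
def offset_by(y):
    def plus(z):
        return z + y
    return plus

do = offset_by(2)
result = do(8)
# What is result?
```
10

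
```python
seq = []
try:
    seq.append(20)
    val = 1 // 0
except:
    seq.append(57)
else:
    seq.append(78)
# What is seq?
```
[20, 57]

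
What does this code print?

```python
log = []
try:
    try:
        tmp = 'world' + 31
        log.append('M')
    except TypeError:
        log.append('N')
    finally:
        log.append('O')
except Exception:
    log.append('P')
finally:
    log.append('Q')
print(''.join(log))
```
NOQ

Both finally blocks run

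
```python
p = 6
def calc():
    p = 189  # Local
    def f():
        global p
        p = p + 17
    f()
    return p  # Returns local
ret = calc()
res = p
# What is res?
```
23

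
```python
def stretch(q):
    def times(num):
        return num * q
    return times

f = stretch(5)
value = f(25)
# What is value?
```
125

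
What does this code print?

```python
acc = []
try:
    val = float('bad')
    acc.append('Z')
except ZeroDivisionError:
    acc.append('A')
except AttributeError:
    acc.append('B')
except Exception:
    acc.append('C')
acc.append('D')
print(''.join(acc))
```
CD

ValueError not specifically caught, falls to Exception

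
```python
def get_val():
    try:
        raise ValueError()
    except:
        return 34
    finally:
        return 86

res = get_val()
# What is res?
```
86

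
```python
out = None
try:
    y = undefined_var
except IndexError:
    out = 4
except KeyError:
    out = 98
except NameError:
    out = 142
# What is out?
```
142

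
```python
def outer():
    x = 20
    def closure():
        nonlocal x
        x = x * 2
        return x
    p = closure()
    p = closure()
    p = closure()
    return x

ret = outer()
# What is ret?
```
160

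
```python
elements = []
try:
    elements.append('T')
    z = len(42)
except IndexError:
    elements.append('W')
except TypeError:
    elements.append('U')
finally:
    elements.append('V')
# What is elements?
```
['T', 'U', 'V']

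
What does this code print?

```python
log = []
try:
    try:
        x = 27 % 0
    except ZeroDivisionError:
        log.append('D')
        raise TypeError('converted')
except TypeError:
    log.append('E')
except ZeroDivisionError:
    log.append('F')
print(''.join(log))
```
DE

New TypeError raised, caught by outer TypeError handler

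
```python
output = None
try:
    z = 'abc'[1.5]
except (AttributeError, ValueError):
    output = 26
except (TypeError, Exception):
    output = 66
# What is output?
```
66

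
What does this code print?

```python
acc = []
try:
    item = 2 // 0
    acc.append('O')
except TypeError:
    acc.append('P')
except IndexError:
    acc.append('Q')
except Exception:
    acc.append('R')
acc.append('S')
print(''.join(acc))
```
RS

ZeroDivisionError not specifically caught, falls to Exception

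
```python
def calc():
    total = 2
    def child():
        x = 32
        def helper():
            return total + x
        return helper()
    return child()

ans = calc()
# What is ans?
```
34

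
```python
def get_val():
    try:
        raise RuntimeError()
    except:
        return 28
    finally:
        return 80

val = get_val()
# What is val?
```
80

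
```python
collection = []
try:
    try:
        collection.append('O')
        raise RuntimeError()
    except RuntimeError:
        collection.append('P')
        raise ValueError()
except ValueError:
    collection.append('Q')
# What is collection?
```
['O', 'P', 'Q']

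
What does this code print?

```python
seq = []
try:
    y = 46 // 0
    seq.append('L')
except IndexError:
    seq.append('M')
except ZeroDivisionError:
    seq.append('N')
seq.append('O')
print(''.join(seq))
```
NO

ZeroDivisionError is caught by its specific handler, not IndexError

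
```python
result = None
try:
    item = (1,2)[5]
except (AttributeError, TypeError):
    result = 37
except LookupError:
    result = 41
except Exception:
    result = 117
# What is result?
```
41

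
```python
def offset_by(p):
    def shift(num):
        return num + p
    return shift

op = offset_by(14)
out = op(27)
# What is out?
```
41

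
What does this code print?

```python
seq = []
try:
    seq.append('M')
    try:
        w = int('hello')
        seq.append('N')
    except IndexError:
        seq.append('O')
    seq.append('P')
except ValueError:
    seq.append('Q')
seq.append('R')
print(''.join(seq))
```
MQR

Inner handler doesn't match, propagates to outer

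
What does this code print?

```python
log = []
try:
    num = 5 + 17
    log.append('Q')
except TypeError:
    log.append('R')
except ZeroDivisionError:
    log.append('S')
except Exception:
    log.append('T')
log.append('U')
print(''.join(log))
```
QU

No exception, try block completes normally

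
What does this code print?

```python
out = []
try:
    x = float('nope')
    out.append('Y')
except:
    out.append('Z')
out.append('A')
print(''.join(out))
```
ZA

Exception raised in try, caught by bare except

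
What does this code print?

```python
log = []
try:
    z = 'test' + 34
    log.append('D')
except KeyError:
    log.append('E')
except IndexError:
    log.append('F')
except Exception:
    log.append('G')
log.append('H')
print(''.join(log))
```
GH

TypeError not specifically caught, falls to Exception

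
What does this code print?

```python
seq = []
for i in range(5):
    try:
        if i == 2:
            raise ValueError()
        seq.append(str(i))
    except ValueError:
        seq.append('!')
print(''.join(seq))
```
01!34

Exception on i=2 caught, loop continues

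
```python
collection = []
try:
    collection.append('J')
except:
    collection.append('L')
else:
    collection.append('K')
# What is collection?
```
['J', 'K']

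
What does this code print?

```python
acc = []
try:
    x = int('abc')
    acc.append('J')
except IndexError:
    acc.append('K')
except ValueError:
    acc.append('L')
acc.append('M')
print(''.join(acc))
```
LM

ValueError is caught by its specific handler, not IndexError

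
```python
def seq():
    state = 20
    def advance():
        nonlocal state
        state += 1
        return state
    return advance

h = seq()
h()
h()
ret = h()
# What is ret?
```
23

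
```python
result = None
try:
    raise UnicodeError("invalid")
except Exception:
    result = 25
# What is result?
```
25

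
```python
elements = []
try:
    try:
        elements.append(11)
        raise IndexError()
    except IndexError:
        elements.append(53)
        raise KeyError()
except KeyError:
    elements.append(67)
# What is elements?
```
[11, 53, 67]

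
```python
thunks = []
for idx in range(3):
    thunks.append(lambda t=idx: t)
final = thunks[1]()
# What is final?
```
1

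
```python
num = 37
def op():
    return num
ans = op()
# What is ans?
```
37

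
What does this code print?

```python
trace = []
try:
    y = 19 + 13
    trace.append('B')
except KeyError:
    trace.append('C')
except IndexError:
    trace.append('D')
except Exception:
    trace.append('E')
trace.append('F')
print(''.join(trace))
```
BF

No exception, try block completes normally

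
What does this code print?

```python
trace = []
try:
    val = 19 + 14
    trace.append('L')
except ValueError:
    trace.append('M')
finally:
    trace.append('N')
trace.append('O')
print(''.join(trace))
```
LNO

finally runs after normal execution too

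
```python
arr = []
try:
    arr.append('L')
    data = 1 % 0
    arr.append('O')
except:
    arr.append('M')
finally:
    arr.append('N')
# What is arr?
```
['L', 'M', 'N']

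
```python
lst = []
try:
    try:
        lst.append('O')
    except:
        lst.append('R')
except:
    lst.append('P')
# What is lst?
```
['O']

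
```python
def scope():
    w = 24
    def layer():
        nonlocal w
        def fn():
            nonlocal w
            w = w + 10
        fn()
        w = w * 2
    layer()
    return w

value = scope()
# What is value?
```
68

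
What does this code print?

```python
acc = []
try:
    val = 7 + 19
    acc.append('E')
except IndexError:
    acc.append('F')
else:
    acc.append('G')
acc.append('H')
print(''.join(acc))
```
EGH

else block runs when no exception occurs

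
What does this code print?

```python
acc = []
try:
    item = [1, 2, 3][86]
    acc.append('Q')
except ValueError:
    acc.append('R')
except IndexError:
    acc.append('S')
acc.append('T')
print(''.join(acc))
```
ST

IndexError is caught by its specific handler, not ValueError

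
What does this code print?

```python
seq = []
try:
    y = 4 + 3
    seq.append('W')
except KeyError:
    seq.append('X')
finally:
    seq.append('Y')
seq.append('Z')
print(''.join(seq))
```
WYZ

finally runs after normal execution too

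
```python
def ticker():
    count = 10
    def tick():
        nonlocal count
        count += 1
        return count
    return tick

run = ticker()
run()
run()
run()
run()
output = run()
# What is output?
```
15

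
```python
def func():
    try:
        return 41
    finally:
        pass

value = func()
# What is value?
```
41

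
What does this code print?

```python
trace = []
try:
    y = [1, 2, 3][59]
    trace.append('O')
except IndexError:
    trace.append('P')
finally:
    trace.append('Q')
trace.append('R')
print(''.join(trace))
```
PQR

finally always runs, even after exception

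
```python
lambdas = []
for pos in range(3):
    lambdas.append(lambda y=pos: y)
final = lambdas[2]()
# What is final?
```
2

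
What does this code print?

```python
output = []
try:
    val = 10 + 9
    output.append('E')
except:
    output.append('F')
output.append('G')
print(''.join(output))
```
EG

No exception, try block completes normally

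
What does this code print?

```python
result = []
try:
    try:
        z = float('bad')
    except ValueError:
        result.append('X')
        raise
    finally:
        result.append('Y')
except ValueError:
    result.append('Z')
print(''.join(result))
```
XYZ

finally runs before re-raised exception propagates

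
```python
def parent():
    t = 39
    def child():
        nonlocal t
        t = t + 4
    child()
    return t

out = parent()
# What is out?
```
43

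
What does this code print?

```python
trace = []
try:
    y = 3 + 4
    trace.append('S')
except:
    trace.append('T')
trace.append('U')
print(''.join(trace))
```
SU

No exception, try block completes normally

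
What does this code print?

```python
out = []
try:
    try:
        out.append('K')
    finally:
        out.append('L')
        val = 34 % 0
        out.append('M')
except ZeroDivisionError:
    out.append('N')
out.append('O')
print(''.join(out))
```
KLNO

Exception in inner finally caught by outer except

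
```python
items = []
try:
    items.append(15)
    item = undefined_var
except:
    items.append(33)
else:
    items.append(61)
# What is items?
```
[15, 33]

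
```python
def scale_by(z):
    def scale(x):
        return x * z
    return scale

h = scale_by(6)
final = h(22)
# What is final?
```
132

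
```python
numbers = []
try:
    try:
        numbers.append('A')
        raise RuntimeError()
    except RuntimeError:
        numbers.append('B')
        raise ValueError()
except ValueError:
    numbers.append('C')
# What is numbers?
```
['A', 'B', 'C']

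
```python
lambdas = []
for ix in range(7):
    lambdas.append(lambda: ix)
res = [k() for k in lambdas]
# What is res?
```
[6, 6, 6, 6, 6, 6, 6]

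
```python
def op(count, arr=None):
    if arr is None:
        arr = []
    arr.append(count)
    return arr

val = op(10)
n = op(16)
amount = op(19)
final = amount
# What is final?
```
[19]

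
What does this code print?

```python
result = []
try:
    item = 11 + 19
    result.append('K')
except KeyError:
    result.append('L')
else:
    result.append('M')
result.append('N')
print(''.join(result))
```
KMN

else block runs when no exception occurs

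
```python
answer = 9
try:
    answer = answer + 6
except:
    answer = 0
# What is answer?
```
15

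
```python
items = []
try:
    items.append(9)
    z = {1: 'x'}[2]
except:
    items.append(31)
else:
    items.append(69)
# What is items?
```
[9, 31]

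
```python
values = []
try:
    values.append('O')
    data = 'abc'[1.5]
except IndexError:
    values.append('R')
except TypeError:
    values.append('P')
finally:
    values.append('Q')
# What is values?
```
['O', 'P', 'Q']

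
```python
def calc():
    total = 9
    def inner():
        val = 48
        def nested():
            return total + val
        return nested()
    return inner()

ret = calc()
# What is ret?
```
57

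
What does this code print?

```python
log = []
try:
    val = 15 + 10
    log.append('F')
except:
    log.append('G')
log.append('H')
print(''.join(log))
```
FH

No exception, try block completes normally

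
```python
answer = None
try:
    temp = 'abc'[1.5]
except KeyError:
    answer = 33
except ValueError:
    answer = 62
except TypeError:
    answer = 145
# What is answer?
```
145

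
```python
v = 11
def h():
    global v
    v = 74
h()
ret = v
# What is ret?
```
74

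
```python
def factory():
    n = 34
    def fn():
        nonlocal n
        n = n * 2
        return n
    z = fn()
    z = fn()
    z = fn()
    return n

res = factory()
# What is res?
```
272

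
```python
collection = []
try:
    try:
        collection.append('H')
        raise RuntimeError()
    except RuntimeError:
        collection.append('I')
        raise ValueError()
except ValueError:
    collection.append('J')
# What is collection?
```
['H', 'I', 'J']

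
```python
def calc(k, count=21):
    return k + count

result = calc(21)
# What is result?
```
42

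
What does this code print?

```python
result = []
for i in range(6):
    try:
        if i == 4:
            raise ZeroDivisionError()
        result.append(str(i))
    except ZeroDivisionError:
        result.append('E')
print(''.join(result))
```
0123E5

Exception on i=4 caught, loop continues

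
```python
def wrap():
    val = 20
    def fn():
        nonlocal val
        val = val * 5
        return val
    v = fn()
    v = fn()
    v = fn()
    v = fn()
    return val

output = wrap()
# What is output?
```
12500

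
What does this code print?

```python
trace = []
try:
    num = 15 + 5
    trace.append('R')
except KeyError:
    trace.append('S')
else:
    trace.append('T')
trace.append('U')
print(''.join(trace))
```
RTU

else block runs when no exception occurs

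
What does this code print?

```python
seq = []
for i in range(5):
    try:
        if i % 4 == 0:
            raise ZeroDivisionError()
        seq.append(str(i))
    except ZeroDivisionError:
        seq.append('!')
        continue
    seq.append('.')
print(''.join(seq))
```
!1.2.3.!

continue in except skips rest of loop body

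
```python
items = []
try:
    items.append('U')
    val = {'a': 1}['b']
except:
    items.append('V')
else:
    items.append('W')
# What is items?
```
['U', 'V']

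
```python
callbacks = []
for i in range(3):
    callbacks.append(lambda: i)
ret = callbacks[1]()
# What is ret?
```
2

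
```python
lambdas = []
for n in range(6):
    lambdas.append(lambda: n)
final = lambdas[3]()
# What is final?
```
5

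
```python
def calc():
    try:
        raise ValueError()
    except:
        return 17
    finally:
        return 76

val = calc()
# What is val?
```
76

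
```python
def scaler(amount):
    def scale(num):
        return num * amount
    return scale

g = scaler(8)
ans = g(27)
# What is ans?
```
216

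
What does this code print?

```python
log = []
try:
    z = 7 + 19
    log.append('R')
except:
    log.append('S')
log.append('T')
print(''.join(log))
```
RT

No exception, try block completes normally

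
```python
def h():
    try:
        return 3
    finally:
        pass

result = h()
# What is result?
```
3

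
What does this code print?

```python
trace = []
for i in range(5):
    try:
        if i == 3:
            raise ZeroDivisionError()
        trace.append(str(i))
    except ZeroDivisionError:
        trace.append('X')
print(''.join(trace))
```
012X4

Exception on i=3 caught, loop continues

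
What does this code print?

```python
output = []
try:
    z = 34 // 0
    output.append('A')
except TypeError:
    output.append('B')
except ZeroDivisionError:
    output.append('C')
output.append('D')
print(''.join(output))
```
CD

ZeroDivisionError is caught by its specific handler, not TypeError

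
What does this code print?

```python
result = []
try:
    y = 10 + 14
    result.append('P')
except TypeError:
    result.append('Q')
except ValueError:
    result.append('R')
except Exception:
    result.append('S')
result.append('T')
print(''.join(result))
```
PT

No exception, try block completes normally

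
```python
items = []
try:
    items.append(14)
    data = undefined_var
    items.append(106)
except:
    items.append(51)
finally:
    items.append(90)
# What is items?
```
[14, 51, 90]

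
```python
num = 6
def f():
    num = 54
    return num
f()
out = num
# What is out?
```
6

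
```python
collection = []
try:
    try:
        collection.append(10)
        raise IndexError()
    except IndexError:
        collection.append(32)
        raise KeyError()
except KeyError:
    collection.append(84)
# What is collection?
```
[10, 32, 84]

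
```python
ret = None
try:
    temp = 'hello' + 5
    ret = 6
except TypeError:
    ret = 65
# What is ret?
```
65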